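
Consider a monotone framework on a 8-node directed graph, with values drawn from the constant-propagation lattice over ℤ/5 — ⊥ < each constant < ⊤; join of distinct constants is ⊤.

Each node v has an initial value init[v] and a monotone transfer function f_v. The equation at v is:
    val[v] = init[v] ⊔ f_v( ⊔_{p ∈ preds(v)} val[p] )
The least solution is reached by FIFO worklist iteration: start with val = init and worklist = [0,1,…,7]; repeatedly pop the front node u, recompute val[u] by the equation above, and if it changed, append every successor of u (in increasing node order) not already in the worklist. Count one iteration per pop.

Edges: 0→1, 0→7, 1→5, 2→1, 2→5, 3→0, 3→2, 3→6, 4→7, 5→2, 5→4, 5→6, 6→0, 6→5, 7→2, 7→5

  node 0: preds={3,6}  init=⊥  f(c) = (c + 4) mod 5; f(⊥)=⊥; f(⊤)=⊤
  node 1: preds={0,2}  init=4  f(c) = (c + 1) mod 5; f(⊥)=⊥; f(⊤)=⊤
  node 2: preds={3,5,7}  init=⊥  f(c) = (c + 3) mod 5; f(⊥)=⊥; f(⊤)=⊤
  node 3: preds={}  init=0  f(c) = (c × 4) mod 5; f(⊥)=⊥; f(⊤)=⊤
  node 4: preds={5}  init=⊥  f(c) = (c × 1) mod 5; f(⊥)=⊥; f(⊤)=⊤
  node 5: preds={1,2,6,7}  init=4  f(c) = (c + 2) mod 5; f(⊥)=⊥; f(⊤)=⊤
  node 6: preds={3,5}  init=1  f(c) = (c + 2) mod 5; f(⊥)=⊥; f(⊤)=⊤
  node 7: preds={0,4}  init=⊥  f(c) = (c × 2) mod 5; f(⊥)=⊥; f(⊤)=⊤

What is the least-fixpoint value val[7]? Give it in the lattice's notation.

Iteration log — 14 steps:
  step 1. node 0  ⊔preds=⊤  new=⊤  old=⊥  +wl: 
  step 2. node 1  ⊔preds=⊤  new=⊤  old=4  +wl: 
  step 3. node 2  ⊔preds=⊤  new=⊤  old=⊥  +wl: 1
  step 4. node 3  ⊔preds=⊥  new=0  stable
  step 5. node 4  ⊔preds=4  new=4  old=⊥  +wl: 
  step 6. node 5  ⊔preds=⊤  new=⊤  old=4  +wl: 2,4
  step 7. node 6  ⊔preds=⊤  new=⊤  old=1  +wl: 0,5
  step 8. node 7  ⊔preds=⊤  new=⊤  old=⊥  +wl: 
  step 9. node 1  ⊔preds=⊤  new=⊤  stable
  step 10. node 2  ⊔preds=⊤  new=⊤  stable
  step 11. node 4  ⊔preds=⊤  new=⊤  old=4  +wl: 7
  step 12. node 0  ⊔preds=⊤  new=⊤  stable
  step 13. node 5  ⊔preds=⊤  new=⊤  stable
  step 14. node 7  ⊔preds=⊤  new=⊤  stable

Least fixpoint reached:
  node 0: ⊤
  node 1: ⊤
  node 2: ⊤
  node 3: 0
  node 4: ⊤
  node 5: ⊤
  node 6: ⊤
  node 7: ⊤

⊤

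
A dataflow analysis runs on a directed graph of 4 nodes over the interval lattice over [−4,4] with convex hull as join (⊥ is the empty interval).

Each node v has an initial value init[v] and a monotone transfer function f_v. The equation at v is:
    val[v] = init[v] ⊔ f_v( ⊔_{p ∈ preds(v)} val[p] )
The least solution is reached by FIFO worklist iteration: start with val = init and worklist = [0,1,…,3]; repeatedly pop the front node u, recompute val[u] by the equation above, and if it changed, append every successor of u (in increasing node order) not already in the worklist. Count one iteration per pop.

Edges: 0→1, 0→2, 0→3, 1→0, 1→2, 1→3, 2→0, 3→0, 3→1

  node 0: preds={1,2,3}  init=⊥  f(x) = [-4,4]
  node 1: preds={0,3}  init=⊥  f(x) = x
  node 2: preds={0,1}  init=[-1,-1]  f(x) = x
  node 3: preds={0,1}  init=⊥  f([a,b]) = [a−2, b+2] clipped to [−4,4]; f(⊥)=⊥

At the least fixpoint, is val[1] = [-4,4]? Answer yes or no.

Trace (6 dequeues):
  [1] u=0 | in [-1,-1] | out [-4,4] | prev ⊥ | push {}
  [2] u=1 | in [-4,4] | out [-4,4] | prev ⊥ | push {0}
  [3] u=2 | in [-4,4] | out [-4,4] | prev [-1,-1] | push {}
  [4] u=3 | in [-4,4] | out [-4,4] | prev ⊥ | push {1}
  [5] u=0 | in [-4,4] | out [-4,4] | ==
  [6] u=1 | in [-4,4] | out [-4,4] | ==

Converged values:
  [0] [-4,4]
  [1] [-4,4]
  [2] [-4,4]
  [3] [-4,4]

yes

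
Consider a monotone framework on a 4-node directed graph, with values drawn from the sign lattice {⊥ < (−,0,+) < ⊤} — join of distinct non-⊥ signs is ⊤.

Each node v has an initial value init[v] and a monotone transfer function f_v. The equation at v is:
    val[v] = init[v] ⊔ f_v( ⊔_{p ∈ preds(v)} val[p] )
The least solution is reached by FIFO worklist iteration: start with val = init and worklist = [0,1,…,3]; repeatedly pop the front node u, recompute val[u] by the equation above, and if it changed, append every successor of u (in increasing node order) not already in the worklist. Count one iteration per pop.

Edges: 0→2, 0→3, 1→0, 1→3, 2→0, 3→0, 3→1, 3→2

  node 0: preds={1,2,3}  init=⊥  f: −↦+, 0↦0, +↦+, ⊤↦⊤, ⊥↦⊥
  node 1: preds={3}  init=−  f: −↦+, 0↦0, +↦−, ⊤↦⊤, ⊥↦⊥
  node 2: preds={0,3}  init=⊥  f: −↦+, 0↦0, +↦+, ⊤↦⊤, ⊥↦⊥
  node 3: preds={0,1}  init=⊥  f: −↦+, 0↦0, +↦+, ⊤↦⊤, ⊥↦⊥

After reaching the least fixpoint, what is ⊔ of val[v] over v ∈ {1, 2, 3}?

⊤

Trace (9 dequeues):
  [1] u=0 | in − | out + | prev ⊥ | push {}
  [2] u=1 | in ⊥ | out − | ==
  [3] u=2 | in + | out + | prev ⊥ | push {0}
  [4] u=3 | in ⊤ | out ⊤ | prev ⊥ | push {1,2}
  [5] u=0 | in ⊤ | out ⊤ | prev + | push {3}
  [6] u=1 | in ⊤ | out ⊤ | prev − | push {0}
  [7] u=2 | in ⊤ | out ⊤ | prev + | push {}
  [8] u=3 | in ⊤ | out ⊤ | ==
  [9] u=0 | in ⊤ | out ⊤ | ==

Converged values:
  [0] ⊤
  [1] ⊤
  [2] ⊤
  [3] ⊤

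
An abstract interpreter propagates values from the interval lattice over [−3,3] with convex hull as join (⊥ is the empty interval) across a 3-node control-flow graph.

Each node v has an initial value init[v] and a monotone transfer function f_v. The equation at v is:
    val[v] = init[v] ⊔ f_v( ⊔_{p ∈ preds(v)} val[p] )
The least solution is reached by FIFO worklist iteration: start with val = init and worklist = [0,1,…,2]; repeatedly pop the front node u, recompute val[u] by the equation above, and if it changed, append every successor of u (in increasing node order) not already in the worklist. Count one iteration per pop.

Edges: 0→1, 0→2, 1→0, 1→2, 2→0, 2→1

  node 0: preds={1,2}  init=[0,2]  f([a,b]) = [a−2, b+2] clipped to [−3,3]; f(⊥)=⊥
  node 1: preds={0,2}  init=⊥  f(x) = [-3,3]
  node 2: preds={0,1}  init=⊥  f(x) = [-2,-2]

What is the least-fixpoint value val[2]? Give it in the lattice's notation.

[-2,-2]

Trace (6 dequeues):
  [1] u=0 | in ⊥ | out [0,2] | ==
  [2] u=1 | in [0,2] | out [-3,3] | prev ⊥ | push {0}
  [3] u=2 | in [-3,3] | out [-2,-2] | prev ⊥ | push {1}
  [4] u=0 | in [-3,3] | out [-3,3] | prev [0,2] | push {2}
  [5] u=1 | in [-3,3] | out [-3,3] | ==
  [6] u=2 | in [-3,3] | out [-2,-2] | ==

Converged values:
  [0] [-3,3]
  [1] [-3,3]
  [2] [-2,-2]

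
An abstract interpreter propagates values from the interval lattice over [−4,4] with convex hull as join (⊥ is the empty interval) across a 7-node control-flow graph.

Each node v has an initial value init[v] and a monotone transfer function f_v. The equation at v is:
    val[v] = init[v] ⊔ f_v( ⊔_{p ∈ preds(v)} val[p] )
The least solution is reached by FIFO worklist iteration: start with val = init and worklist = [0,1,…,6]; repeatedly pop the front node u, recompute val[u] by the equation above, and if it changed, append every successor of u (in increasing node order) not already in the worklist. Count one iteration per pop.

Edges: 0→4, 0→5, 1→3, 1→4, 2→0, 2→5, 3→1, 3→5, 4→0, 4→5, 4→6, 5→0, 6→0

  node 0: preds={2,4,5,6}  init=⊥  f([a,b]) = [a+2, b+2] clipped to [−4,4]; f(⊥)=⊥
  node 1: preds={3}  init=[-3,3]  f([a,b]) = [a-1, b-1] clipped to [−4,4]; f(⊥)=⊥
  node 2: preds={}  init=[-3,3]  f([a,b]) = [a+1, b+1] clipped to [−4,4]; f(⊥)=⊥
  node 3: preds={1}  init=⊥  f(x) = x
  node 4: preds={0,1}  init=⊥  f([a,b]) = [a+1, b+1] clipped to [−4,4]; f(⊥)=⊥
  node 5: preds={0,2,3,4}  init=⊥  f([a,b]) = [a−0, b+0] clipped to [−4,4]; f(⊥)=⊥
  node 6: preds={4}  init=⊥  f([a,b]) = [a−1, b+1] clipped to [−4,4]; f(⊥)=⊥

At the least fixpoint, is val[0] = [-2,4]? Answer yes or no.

yes

Iteration log — 18 steps:
  step 1. node 0  ⊔preds=[-3,3]  new=[-1,4]  old=⊥  +wl: 
  step 2. node 1  ⊔preds=⊥  new=[-3,3]  stable
  step 3. node 2  ⊔preds=⊥  new=[-3,3]  stable
  step 4. node 3  ⊔preds=[-3,3]  new=[-3,3]  old=⊥  +wl: 1
  step 5. node 4  ⊔preds=[-3,4]  new=[-2,4]  old=⊥  +wl: 0
  step 6. node 5  ⊔preds=[-3,4]  new=[-3,4]  old=⊥  +wl: 
  step 7. node 6  ⊔preds=[-2,4]  new=[-3,4]  old=⊥  +wl: 
  step 8. node 1  ⊔preds=[-3,3]  new=[-4,3]  old=[-3,3]  +wl: 3,4
  step 9. node 0  ⊔preds=[-3,4]  new=[-1,4]  stable
  step 10. node 3  ⊔preds=[-4,3]  new=[-4,3]  old=[-3,3]  +wl: 1,5
  step 11. node 4  ⊔preds=[-4,4]  new=[-3,4]  old=[-2,4]  +wl: 0,6
  step 12. node 1  ⊔preds=[-4,3]  new=[-4,3]  stable
  step 13. node 5  ⊔preds=[-4,4]  new=[-4,4]  old=[-3,4]  +wl: 
  step 14. node 0  ⊔preds=[-4,4]  new=[-2,4]  old=[-1,4]  +wl: 4,5
  step 15. node 6  ⊔preds=[-3,4]  new=[-4,4]  old=[-3,4]  +wl: 0
  step 16. node 4  ⊔preds=[-4,4]  new=[-3,4]  stable
  step 17. node 5  ⊔preds=[-4,4]  new=[-4,4]  stable
  step 18. node 0  ⊔preds=[-4,4]  new=[-2,4]  stable

Least fixpoint reached:
  node 0: [-2,4]
  node 1: [-4,3]
  node 2: [-3,3]
  node 3: [-4,3]
  node 4: [-3,4]
  node 5: [-4,4]
  node 6: [-4,4]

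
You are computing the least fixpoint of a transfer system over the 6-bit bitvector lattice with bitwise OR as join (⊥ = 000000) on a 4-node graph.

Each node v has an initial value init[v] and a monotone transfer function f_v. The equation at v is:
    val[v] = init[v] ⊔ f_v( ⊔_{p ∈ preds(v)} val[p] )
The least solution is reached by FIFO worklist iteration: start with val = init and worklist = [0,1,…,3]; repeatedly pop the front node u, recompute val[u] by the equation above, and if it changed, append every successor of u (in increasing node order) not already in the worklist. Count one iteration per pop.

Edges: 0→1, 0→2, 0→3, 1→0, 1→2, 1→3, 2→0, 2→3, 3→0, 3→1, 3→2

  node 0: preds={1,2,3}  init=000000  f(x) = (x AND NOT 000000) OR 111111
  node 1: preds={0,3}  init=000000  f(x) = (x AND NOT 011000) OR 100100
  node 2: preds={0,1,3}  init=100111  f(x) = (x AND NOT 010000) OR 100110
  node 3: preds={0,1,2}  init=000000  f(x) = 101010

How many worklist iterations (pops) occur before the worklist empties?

7

Worklist (7 pops):
  #1 pop 0: in=100111 → 111111 (was 000000); enqueue []
  #2 pop 1: in=111111 → 100111 (was 000000); enqueue [0]
  #3 pop 2: in=111111 → 101111 (was 100111); enqueue []
  #4 pop 3: in=111111 → 101010 (was 000000); enqueue [1,2]
  #5 pop 0: in=101111 → 111111 (no change)
  #6 pop 1: in=111111 → 100111 (no change)
  #7 pop 2: in=111111 → 101111 (no change)

Fixpoint:
  val[0] = 111111
  val[1] = 100111
  val[2] = 101111
  val[3] = 101010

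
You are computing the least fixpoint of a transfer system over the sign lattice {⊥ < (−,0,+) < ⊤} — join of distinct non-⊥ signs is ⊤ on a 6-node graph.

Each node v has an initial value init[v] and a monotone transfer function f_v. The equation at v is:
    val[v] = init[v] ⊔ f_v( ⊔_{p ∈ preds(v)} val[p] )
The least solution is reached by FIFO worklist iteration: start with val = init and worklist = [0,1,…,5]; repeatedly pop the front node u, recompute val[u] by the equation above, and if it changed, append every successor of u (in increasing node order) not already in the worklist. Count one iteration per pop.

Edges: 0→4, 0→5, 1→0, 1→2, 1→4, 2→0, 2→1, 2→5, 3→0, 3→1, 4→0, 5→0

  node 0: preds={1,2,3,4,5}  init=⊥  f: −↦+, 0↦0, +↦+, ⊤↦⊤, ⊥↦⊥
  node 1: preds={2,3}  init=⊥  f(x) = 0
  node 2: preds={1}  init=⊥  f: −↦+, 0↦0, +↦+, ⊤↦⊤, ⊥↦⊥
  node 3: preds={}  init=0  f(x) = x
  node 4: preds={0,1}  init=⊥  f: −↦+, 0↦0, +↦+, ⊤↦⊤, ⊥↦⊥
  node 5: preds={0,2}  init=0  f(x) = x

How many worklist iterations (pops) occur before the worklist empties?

8

Trace (8 dequeues):
  [1] u=0 | in 0 | out 0 | prev ⊥ | push {}
  [2] u=1 | in 0 | out 0 | prev ⊥ | push {0}
  [3] u=2 | in 0 | out 0 | prev ⊥ | push {1}
  [4] u=3 | in ⊥ | out 0 | ==
  [5] u=4 | in 0 | out 0 | prev ⊥ | push {}
  [6] u=5 | in 0 | out 0 | ==
  [7] u=0 | in 0 | out 0 | ==
  [8] u=1 | in 0 | out 0 | ==

Converged values:
  [0] 0
  [1] 0
  [2] 0
  [3] 0
  [4] 0
  [5] 0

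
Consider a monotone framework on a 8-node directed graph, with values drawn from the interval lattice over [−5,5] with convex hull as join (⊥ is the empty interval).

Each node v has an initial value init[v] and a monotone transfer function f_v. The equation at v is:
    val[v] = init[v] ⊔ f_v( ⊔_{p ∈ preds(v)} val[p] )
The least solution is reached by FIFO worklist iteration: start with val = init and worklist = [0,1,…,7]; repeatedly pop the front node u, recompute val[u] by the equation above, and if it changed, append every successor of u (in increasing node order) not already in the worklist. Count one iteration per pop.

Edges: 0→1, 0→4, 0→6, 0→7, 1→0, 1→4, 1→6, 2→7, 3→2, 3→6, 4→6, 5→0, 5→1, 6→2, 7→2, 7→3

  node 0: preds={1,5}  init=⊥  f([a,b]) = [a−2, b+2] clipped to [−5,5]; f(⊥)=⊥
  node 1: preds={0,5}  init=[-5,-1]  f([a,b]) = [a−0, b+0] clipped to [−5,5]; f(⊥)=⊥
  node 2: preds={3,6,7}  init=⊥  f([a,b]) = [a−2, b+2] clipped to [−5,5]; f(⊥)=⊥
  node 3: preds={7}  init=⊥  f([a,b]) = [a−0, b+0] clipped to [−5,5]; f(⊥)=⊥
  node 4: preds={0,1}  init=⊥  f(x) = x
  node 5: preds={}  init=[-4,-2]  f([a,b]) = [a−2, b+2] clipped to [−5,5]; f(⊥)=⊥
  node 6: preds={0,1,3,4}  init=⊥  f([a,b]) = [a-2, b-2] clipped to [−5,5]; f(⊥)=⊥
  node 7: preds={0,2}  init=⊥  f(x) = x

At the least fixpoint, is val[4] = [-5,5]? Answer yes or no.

yes

Trace (27 dequeues):
  [1] u=0 | in [-5,-1] | out [-5,1] | prev ⊥ | push {}
  [2] u=1 | in [-5,1] | out [-5,1] | prev [-5,-1] | push {0}
  [3] u=2 | in ⊥ | out ⊥ | ==
  [4] u=3 | in ⊥ | out ⊥ | ==
  [5] u=4 | in [-5,1] | out [-5,1] | prev ⊥ | push {}
  [6] u=5 | in ⊥ | out [-4,-2] | ==
  [7] u=6 | in [-5,1] | out [-5,-1] | prev ⊥ | push {2}
  [8] u=7 | in [-5,1] | out [-5,1] | prev ⊥ | push {3}
  [9] u=0 | in [-5,1] | out [-5,3] | prev [-5,1] | push {1,4,6,7}
  [10] u=2 | in [-5,1] | out [-5,3] | prev ⊥ | push {}
  [11] u=3 | in [-5,1] | out [-5,1] | prev ⊥ | push {2}
  [12] u=1 | in [-5,3] | out [-5,3] | prev [-5,1] | push {0}
  [13] u=4 | in [-5,3] | out [-5,3] | prev [-5,1] | push {}
  [14] u=6 | in [-5,3] | out [-5,1] | prev [-5,-1] | push {}
  [15] u=7 | in [-5,3] | out [-5,3] | prev [-5,1] | push {3}
  [16] u=2 | in [-5,3] | out [-5,5] | prev [-5,3] | push {7}
  [17] u=0 | in [-5,3] | out [-5,5] | prev [-5,3] | push {1,4,6}
  [18] u=3 | in [-5,3] | out [-5,3] | prev [-5,1] | push {2}
  [19] u=7 | in [-5,5] | out [-5,5] | prev [-5,3] | push {3}
  [20] u=1 | in [-5,5] | out [-5,5] | prev [-5,3] | push {0}
  [21] u=4 | in [-5,5] | out [-5,5] | prev [-5,3] | push {}
  [22] u=6 | in [-5,5] | out [-5,3] | prev [-5,1] | push {}
  [23] u=2 | in [-5,5] | out [-5,5] | ==
  [24] u=3 | in [-5,5] | out [-5,5] | prev [-5,3] | push {2,6}
  [25] u=0 | in [-5,5] | out [-5,5] | ==
  [26] u=2 | in [-5,5] | out [-5,5] | ==
  [27] u=6 | in [-5,5] | out [-5,3] | ==

Converged values:
  [0] [-5,5]
  [1] [-5,5]
  [2] [-5,5]
  [3] [-5,5]
  [4] [-5,5]
  [5] [-4,-2]
  [6] [-5,3]
  [7] [-5,5]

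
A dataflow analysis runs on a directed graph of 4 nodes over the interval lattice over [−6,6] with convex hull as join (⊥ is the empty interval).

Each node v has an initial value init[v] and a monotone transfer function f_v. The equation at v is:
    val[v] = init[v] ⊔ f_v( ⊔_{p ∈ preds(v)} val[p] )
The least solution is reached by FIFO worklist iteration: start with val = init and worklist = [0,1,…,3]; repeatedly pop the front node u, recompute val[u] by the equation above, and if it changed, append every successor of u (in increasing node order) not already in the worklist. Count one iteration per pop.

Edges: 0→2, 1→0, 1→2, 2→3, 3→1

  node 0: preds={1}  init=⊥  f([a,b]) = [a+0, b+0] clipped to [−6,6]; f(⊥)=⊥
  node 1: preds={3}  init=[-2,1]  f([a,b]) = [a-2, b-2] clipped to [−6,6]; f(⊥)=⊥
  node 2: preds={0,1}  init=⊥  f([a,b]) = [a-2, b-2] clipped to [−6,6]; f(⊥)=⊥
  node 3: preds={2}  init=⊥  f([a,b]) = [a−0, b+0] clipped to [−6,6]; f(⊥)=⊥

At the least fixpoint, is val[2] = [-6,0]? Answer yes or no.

Trace (9 dequeues):
  [1] u=0 | in [-2,1] | out [-2,1] | prev ⊥ | push {}
  [2] u=1 | in ⊥ | out [-2,1] | ==
  [3] u=2 | in [-2,1] | out [-4,-1] | prev ⊥ | push {}
  [4] u=3 | in [-4,-1] | out [-4,-1] | prev ⊥ | push {1}
  [5] u=1 | in [-4,-1] | out [-6,1] | prev [-2,1] | push {0,2}
  [6] u=0 | in [-6,1] | out [-6,1] | prev [-2,1] | push {}
  [7] u=2 | in [-6,1] | out [-6,-1] | prev [-4,-1] | push {3}
  [8] u=3 | in [-6,-1] | out [-6,-1] | prev [-4,-1] | push {1}
  [9] u=1 | in [-6,-1] | out [-6,1] | ==

Converged values:
  [0] [-6,1]
  [1] [-6,1]
  [2] [-6,-1]
  [3] [-6,-1]

no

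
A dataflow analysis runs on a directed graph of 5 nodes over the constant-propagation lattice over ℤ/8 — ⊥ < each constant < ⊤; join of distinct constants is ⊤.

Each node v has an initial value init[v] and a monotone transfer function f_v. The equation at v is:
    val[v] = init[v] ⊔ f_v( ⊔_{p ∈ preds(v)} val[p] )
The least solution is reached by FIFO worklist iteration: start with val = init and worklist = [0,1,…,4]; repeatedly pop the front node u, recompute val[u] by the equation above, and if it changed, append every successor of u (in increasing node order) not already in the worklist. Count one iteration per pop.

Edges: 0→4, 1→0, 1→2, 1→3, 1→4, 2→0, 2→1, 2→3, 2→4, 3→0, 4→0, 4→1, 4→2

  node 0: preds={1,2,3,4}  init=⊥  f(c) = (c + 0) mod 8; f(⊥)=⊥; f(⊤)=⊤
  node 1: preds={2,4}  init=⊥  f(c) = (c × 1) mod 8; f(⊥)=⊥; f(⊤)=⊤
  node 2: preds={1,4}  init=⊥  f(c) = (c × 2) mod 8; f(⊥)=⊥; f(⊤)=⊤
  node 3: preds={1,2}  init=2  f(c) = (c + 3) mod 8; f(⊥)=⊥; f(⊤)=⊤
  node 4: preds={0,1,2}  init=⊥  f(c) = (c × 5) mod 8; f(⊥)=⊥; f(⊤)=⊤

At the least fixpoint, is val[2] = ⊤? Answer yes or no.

yes

Worklist (18 pops):
  #1 pop 0: in=2 → 2 (was ⊥); enqueue []
  #2 pop 1: in=⊥ → ⊥ (no change)
  #3 pop 2: in=⊥ → ⊥ (no change)
  #4 pop 3: in=⊥ → 2 (no change)
  #5 pop 4: in=2 → 2 (was ⊥); enqueue [0,1,2]
  #6 pop 0: in=2 → 2 (no change)
  #7 pop 1: in=2 → 2 (was ⊥); enqueue [0,3,4]
  #8 pop 2: in=2 → 4 (was ⊥); enqueue [1]
  #9 pop 0: in=⊤ → ⊤ (was 2); enqueue []
  #10 pop 3: in=⊤ → ⊤ (was 2); enqueue [0]
  #11 pop 4: in=⊤ → ⊤ (was 2); enqueue [2]
  #12 pop 1: in=⊤ → ⊤ (was 2); enqueue [3,4]
  #13 pop 0: in=⊤ → ⊤ (no change)
  #14 pop 2: in=⊤ → ⊤ (was 4); enqueue [0,1]
  #15 pop 3: in=⊤ → ⊤ (no change)
  #16 pop 4: in=⊤ → ⊤ (no change)
  #17 pop 0: in=⊤ → ⊤ (no change)
  #18 pop 1: in=⊤ → ⊤ (no change)

Fixpoint:
  val[0] = ⊤
  val[1] = ⊤
  val[2] = ⊤
  val[3] = ⊤
  val[4] = ⊤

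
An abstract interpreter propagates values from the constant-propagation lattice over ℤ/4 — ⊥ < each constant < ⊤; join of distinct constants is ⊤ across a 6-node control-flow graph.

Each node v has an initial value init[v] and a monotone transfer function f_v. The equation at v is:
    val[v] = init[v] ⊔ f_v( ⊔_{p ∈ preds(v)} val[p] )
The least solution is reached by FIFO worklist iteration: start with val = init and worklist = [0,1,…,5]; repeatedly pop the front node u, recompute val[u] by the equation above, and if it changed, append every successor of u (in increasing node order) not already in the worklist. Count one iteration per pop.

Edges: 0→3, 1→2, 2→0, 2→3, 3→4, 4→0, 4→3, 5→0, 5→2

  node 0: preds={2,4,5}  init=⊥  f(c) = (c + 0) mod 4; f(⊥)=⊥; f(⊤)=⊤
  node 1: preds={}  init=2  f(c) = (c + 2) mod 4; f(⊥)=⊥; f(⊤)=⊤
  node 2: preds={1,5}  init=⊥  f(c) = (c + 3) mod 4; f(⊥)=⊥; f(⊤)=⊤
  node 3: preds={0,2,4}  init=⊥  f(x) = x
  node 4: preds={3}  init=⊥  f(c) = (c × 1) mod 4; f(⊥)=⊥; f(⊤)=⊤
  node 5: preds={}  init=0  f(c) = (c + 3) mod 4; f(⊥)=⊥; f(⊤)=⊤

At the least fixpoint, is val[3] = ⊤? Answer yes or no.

Iteration log — 8 steps:
  step 1. node 0  ⊔preds=0  new=0  old=⊥  +wl: 
  step 2. node 1  ⊔preds=⊥  new=2  stable
  step 3. node 2  ⊔preds=⊤  new=⊤  old=⊥  +wl: 0
  step 4. node 3  ⊔preds=⊤  new=⊤  old=⊥  +wl: 
  step 5. node 4  ⊔preds=⊤  new=⊤  old=⊥  +wl: 3
  step 6. node 5  ⊔preds=⊥  new=0  stable
  step 7. node 0  ⊔preds=⊤  new=⊤  old=0  +wl: 
  step 8. node 3  ⊔preds=⊤  new=⊤  stable

Least fixpoint reached:
  node 0: ⊤
  node 1: 2
  node 2: ⊤
  node 3: ⊤
  node 4: ⊤
  node 5: 0

yes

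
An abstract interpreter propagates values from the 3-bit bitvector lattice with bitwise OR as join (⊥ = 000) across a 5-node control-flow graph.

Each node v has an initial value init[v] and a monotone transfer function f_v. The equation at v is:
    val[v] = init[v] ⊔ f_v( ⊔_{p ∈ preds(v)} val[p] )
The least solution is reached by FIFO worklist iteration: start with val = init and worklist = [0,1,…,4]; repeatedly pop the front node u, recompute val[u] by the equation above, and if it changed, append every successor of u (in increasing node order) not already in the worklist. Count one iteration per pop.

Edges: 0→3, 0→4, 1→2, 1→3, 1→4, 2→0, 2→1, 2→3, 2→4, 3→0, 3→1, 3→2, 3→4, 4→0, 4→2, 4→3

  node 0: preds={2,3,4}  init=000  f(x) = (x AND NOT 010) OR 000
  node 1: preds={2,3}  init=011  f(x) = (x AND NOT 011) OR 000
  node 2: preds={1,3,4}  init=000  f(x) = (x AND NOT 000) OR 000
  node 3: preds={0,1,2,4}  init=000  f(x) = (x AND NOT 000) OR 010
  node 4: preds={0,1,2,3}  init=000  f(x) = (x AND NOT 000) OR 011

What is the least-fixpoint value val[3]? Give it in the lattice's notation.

011

Iteration log — 10 steps:
  step 1. node 0  ⊔preds=000  new=000  stable
  step 2. node 1  ⊔preds=000  new=011  stable
  step 3. node 2  ⊔preds=011  new=011  old=000  +wl: 0,1
  step 4. node 3  ⊔preds=011  new=011  old=000  +wl: 2
  step 5. node 4  ⊔preds=011  new=011  old=000  +wl: 3
  step 6. node 0  ⊔preds=011  new=001  old=000  +wl: 4
  step 7. node 1  ⊔preds=011  new=011  stable
  step 8. node 2  ⊔preds=011  new=011  stable
  step 9. node 3  ⊔preds=011  new=011  stable
  step 10. node 4  ⊔preds=011  new=011  stable

Least fixpoint reached:
  node 0: 001
  node 1: 011
  node 2: 011
  node 3: 011
  node 4: 011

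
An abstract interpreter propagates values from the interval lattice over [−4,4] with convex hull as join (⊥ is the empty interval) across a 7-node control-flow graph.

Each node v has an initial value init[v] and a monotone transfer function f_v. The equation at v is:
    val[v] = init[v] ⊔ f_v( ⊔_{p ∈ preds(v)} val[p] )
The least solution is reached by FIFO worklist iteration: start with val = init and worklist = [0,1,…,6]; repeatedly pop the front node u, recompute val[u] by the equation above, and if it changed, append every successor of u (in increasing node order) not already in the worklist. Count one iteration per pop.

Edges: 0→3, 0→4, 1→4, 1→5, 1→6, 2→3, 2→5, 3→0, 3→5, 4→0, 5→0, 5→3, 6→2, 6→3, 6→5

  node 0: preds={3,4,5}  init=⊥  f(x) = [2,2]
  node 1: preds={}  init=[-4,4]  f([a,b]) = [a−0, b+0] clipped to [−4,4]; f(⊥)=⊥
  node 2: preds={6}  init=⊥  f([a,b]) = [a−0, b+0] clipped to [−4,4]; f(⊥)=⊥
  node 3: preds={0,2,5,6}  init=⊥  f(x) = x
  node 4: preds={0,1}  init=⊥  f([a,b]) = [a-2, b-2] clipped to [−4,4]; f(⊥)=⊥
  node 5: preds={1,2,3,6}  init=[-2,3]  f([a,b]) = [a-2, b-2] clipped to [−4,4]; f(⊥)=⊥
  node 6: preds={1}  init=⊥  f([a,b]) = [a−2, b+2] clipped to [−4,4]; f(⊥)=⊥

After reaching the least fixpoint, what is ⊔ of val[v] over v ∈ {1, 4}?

Trace (13 dequeues):
  [1] u=0 | in [-2,3] | out [2,2] | prev ⊥ | push {}
  [2] u=1 | in ⊥ | out [-4,4] | ==
  [3] u=2 | in ⊥ | out ⊥ | ==
  [4] u=3 | in [-2,3] | out [-2,3] | prev ⊥ | push {0}
  [5] u=4 | in [-4,4] | out [-4,2] | prev ⊥ | push {}
  [6] u=5 | in [-4,4] | out [-4,3] | prev [-2,3] | push {3}
  [7] u=6 | in [-4,4] | out [-4,4] | prev ⊥ | push {2,5}
  [8] u=0 | in [-4,3] | out [2,2] | ==
  [9] u=3 | in [-4,4] | out [-4,4] | prev [-2,3] | push {0}
  [10] u=2 | in [-4,4] | out [-4,4] | prev ⊥ | push {3}
  [11] u=5 | in [-4,4] | out [-4,3] | ==
  [12] u=0 | in [-4,4] | out [2,2] | ==
  [13] u=3 | in [-4,4] | out [-4,4] | ==

Converged values:
  [0] [2,2]
  [1] [-4,4]
  [2] [-4,4]
  [3] [-4,4]
  [4] [-4,2]
  [5] [-4,3]
  [6] [-4,4]

[-4,4]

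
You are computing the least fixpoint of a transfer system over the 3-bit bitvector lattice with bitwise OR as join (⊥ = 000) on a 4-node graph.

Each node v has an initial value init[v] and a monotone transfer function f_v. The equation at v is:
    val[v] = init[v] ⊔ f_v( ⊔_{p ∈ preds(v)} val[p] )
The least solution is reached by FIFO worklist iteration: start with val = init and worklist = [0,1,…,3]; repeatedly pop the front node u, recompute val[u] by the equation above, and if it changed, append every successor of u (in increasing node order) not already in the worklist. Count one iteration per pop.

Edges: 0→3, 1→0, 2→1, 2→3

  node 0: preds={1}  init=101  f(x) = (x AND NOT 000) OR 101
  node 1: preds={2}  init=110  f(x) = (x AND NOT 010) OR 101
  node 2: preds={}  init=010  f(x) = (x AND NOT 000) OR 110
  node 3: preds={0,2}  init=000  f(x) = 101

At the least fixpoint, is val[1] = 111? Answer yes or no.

yes

Trace (6 dequeues):
  [1] u=0 | in 110 | out 111 | prev 101 | push {}
  [2] u=1 | in 010 | out 111 | prev 110 | push {0}
  [3] u=2 | in 000 | out 110 | prev 010 | push {1}
  [4] u=3 | in 111 | out 101 | prev 000 | push {}
  [5] u=0 | in 111 | out 111 | ==
  [6] u=1 | in 110 | out 111 | ==

Converged values:
  [0] 111
  [1] 111
  [2] 110
  [3] 101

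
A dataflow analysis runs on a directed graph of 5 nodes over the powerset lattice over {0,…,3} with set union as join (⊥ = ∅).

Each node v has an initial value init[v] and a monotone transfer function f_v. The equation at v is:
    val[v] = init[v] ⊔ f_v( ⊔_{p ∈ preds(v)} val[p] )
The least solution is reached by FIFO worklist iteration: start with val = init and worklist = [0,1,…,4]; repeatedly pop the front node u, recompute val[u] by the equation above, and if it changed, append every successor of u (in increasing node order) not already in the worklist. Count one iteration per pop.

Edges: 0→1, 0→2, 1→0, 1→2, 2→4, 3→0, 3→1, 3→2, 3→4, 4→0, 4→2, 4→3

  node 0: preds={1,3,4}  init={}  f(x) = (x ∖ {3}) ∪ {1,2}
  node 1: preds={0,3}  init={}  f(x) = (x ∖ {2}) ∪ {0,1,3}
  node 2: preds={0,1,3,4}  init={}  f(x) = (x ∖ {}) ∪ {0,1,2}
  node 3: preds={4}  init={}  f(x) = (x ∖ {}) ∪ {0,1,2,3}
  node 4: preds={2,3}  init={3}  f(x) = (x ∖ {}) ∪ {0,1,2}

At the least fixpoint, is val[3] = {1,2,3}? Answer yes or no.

no

Trace (9 dequeues):
  [1] u=0 | in {3} | out {1,2} | prev {} | push {}
  [2] u=1 | in {1,2} | out {0,1,3} | prev {} | push {0}
  [3] u=2 | in {0,1,2,3} | out {0,1,2,3} | prev {} | push {}
  [4] u=3 | in {3} | out {0,1,2,3} | prev {} | push {1,2}
  [5] u=4 | in {0,1,2,3} | out {0,1,2,3} | prev {3} | push {3}
  [6] u=0 | in {0,1,2,3} | out {0,1,2} | prev {1,2} | push {}
  [7] u=1 | in {0,1,2,3} | out {0,1,3} | ==
  [8] u=2 | in {0,1,2,3} | out {0,1,2,3} | ==
  [9] u=3 | in {0,1,2,3} | out {0,1,2,3} | ==

Converged values:
  [0] {0,1,2}
  [1] {0,1,3}
  [2] {0,1,2,3}
  [3] {0,1,2,3}
  [4] {0,1,2,3}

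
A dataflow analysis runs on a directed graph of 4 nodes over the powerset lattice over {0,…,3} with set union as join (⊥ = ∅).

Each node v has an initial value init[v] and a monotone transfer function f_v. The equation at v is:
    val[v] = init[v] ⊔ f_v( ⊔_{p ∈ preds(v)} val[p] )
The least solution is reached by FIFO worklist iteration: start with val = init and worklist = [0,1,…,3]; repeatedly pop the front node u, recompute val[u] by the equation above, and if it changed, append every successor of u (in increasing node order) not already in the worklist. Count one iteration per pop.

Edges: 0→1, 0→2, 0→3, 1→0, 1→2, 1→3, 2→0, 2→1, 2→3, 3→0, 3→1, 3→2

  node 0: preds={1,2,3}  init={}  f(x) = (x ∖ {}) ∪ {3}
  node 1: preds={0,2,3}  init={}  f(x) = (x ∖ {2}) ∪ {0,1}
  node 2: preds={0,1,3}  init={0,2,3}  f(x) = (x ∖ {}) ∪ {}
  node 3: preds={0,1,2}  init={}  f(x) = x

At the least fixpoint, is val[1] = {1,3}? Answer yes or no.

no

Worklist (8 pops):
  #1 pop 0: in={0,2,3} → {0,2,3} (was {}); enqueue []
  #2 pop 1: in={0,2,3} → {0,1,3} (was {}); enqueue [0]
  #3 pop 2: in={0,1,2,3} → {0,1,2,3} (was {0,2,3}); enqueue [1]
  #4 pop 3: in={0,1,2,3} → {0,1,2,3} (was {}); enqueue [2]
  #5 pop 0: in={0,1,2,3} → {0,1,2,3} (was {0,2,3}); enqueue [3]
  #6 pop 1: in={0,1,2,3} → {0,1,3} (no change)
  #7 pop 2: in={0,1,2,3} → {0,1,2,3} (no change)
  #8 pop 3: in={0,1,2,3} → {0,1,2,3} (no change)

Fixpoint:
  val[0] = {0,1,2,3}
  val[1] = {0,1,3}
  val[2] = {0,1,2,3}
  val[3] = {0,1,2,3}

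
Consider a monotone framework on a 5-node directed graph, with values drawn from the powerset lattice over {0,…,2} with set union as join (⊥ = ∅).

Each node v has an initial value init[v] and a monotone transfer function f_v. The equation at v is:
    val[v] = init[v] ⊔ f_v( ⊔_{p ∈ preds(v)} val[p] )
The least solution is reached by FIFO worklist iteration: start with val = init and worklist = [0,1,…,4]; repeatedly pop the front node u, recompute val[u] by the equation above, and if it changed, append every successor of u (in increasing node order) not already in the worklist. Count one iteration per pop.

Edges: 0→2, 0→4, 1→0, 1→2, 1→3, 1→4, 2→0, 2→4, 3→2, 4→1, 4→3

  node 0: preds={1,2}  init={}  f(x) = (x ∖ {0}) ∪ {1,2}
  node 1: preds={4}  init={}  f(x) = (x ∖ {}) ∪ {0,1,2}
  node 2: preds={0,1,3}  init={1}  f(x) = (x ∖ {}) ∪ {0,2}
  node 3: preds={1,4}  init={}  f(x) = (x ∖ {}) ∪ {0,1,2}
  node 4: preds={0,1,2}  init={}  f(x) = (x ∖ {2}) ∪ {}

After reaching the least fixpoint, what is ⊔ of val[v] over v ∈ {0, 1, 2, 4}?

{0,1,2}

Trace (9 dequeues):
  [1] u=0 | in {1} | out {1,2} | prev {} | push {}
  [2] u=1 | in {} | out {0,1,2} | prev {} | push {0}
  [3] u=2 | in {0,1,2} | out {0,1,2} | prev {1} | push {}
  [4] u=3 | in {0,1,2} | out {0,1,2} | prev {} | push {2}
  [5] u=4 | in {0,1,2} | out {0,1} | prev {} | push {1,3}
  [6] u=0 | in {0,1,2} | out {1,2} | ==
  [7] u=2 | in {0,1,2} | out {0,1,2} | ==
  [8] u=1 | in {0,1} | out {0,1,2} | ==
  [9] u=3 | in {0,1,2} | out {0,1,2} | ==

Converged values:
  [0] {1,2}
  [1] {0,1,2}
  [2] {0,1,2}
  [3] {0,1,2}
  [4] {0,1}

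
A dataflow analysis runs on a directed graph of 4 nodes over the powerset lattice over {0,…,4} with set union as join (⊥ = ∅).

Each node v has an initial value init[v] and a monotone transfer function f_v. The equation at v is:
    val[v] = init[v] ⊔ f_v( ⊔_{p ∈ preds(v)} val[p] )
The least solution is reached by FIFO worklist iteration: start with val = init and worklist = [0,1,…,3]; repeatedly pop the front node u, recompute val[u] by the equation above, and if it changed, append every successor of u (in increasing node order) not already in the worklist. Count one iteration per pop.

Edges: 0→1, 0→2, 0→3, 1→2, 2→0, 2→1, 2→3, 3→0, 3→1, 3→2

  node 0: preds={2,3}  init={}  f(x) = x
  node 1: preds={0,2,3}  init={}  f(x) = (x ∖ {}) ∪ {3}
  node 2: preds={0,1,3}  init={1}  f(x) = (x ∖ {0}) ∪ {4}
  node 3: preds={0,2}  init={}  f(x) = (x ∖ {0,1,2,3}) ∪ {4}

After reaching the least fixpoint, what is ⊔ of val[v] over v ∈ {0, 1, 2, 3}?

{1,3,4}

Trace (8 dequeues):
  [1] u=0 | in {1} | out {1} | prev {} | push {}
  [2] u=1 | in {1} | out {1,3} | prev {} | push {}
  [3] u=2 | in {1,3} | out {1,3,4} | prev {1} | push {0,1}
  [4] u=3 | in {1,3,4} | out {4} | prev {} | push {2}
  [5] u=0 | in {1,3,4} | out {1,3,4} | prev {1} | push {3}
  [6] u=1 | in {1,3,4} | out {1,3,4} | prev {1,3} | push {}
  [7] u=2 | in {1,3,4} | out {1,3,4} | ==
  [8] u=3 | in {1,3,4} | out {4} | ==

Converged values:
  [0] {1,3,4}
  [1] {1,3,4}
  [2] {1,3,4}
  [3] {4}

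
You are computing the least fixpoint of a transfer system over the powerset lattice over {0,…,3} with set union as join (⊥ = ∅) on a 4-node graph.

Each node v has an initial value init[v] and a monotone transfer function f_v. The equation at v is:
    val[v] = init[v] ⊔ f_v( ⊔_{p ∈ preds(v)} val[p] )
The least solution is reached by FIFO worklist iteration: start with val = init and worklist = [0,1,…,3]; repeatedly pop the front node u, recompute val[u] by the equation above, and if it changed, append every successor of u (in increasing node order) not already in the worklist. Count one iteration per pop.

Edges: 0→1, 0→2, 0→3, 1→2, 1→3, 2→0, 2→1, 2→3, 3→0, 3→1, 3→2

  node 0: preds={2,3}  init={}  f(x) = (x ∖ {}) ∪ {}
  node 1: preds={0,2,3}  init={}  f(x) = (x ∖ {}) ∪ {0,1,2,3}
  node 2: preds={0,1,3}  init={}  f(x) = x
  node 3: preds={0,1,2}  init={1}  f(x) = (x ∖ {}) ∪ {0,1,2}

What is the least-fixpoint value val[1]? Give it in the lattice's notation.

Trace (8 dequeues):
  [1] u=0 | in {1} | out {1} | prev {} | push {}
  [2] u=1 | in {1} | out {0,1,2,3} | prev {} | push {}
  [3] u=2 | in {0,1,2,3} | out {0,1,2,3} | prev {} | push {0,1}
  [4] u=3 | in {0,1,2,3} | out {0,1,2,3} | prev {1} | push {2}
  [5] u=0 | in {0,1,2,3} | out {0,1,2,3} | prev {1} | push {3}
  [6] u=1 | in {0,1,2,3} | out {0,1,2,3} | ==
  [7] u=2 | in {0,1,2,3} | out {0,1,2,3} | ==
  [8] u=3 | in {0,1,2,3} | out {0,1,2,3} | ==

Converged values:
  [0] {0,1,2,3}
  [1] {0,1,2,3}
  [2] {0,1,2,3}
  [3] {0,1,2,3}

{0,1,2,3}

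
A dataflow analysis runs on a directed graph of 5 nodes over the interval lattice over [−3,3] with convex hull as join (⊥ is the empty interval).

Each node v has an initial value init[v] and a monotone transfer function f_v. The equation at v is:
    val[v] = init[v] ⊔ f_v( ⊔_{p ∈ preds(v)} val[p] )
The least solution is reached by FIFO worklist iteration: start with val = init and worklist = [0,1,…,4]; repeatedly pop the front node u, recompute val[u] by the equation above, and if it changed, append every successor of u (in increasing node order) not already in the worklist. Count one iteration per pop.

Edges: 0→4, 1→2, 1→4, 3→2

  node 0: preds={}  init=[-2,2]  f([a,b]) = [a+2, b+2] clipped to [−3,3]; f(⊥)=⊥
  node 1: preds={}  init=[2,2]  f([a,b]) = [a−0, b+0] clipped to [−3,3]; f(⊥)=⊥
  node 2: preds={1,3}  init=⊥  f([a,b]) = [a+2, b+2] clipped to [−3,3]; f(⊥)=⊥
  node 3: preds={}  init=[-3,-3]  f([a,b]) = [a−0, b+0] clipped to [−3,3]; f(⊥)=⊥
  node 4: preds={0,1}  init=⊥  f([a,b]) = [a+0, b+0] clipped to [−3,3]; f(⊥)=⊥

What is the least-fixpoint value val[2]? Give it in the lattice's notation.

[-1,3]

Worklist (5 pops):
  #1 pop 0: in=⊥ → [-2,2] (no change)
  #2 pop 1: in=⊥ → [2,2] (no change)
  #3 pop 2: in=[-3,2] → [-1,3] (was ⊥); enqueue []
  #4 pop 3: in=⊥ → [-3,-3] (no change)
  #5 pop 4: in=[-2,2] → [-2,2] (was ⊥); enqueue []

Fixpoint:
  val[0] = [-2,2]
  val[1] = [2,2]
  val[2] = [-1,3]
  val[3] = [-3,-3]
  val[4] = [-2,2]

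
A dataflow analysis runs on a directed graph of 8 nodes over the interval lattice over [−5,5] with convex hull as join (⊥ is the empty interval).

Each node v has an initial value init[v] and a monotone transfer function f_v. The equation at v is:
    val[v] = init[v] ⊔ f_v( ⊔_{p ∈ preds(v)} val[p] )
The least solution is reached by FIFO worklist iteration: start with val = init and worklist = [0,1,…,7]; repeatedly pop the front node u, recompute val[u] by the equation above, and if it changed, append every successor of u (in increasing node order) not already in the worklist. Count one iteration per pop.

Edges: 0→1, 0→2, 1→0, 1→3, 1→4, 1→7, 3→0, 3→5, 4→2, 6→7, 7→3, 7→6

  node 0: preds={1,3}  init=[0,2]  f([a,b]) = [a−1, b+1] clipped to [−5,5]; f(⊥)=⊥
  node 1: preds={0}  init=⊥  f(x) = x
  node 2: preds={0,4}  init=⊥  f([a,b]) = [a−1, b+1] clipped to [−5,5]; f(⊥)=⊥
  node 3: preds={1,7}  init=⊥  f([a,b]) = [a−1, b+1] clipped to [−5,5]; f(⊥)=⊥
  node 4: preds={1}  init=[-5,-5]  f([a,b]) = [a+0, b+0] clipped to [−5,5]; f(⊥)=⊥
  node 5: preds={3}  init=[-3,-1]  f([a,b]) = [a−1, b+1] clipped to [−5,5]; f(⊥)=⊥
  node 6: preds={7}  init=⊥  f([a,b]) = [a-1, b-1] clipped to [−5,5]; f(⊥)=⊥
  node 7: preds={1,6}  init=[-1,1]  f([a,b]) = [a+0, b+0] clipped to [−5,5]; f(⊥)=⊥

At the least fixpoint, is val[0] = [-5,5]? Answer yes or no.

Worklist (36 pops):
  #1 pop 0: in=⊥ → [0,2] (no change)
  #2 pop 1: in=[0,2] → [0,2] (was ⊥); enqueue [0]
  #3 pop 2: in=[-5,2] → [-5,3] (was ⊥); enqueue []
  #4 pop 3: in=[-1,2] → [-2,3] (was ⊥); enqueue []
  #5 pop 4: in=[0,2] → [-5,2] (was [-5,-5]); enqueue [2]
  #6 pop 5: in=[-2,3] → [-3,4] (was [-3,-1]); enqueue []
  #7 pop 6: in=[-1,1] → [-2,0] (was ⊥); enqueue []
  #8 pop 7: in=[-2,2] → [-2,2] (was [-1,1]); enqueue [3,6]
  #9 pop 0: in=[-2,3] → [-3,4] (was [0,2]); enqueue [1]
  #10 pop 2: in=[-5,4] → [-5,5] (was [-5,3]); enqueue []
  #11 pop 3: in=[-2,2] → [-3,3] (was [-2,3]); enqueue [0,5]
  #12 pop 6: in=[-2,2] → [-3,1] (was [-2,0]); enqueue [7]
  #13 pop 1: in=[-3,4] → [-3,4] (was [0,2]); enqueue [3,4]
  #14 pop 0: in=[-3,4] → [-4,5] (was [-3,4]); enqueue [1,2]
  #15 pop 5: in=[-3,3] → [-4,4] (was [-3,4]); enqueue []
  #16 pop 7: in=[-3,4] → [-3,4] (was [-2,2]); enqueue [6]
  #17 pop 3: in=[-3,4] → [-4,5] (was [-3,3]); enqueue [0,5]
  #18 pop 4: in=[-3,4] → [-5,4] (was [-5,2]); enqueue []
  #19 pop 1: in=[-4,5] → [-4,5] (was [-3,4]); enqueue [3,4,7]
  #20 pop 2: in=[-5,5] → [-5,5] (no change)
  #21 pop 6: in=[-3,4] → [-4,3] (was [-3,1]); enqueue []
  #22 pop 0: in=[-4,5] → [-5,5] (was [-4,5]); enqueue [1,2]
  #23 pop 5: in=[-4,5] → [-5,5] (was [-4,4]); enqueue []
  #24 pop 3: in=[-4,5] → [-5,5] (was [-4,5]); enqueue [0,5]
  #25 pop 4: in=[-4,5] → [-5,5] (was [-5,4]); enqueue []
  #26 pop 7: in=[-4,5] → [-4,5] (was [-3,4]); enqueue [3,6]
  #27 pop 1: in=[-5,5] → [-5,5] (was [-4,5]); enqueue [4,7]
  #28 pop 2: in=[-5,5] → [-5,5] (no change)
  #29 pop 0: in=[-5,5] → [-5,5] (no change)
  #30 pop 5: in=[-5,5] → [-5,5] (no change)
  #31 pop 3: in=[-5,5] → [-5,5] (no change)
  #32 pop 6: in=[-4,5] → [-5,4] (was [-4,3]); enqueue []
  #33 pop 4: in=[-5,5] → [-5,5] (no change)
  #34 pop 7: in=[-5,5] → [-5,5] (was [-4,5]); enqueue [3,6]
  #35 pop 3: in=[-5,5] → [-5,5] (no change)
  #36 pop 6: in=[-5,5] → [-5,4] (no change)

Fixpoint:
  val[0] = [-5,5]
  val[1] = [-5,5]
  val[2] = [-5,5]
  val[3] = [-5,5]
  val[4] = [-5,5]
  val[5] = [-5,5]
  val[6] = [-5,4]
  val[7] = [-5,5]

yes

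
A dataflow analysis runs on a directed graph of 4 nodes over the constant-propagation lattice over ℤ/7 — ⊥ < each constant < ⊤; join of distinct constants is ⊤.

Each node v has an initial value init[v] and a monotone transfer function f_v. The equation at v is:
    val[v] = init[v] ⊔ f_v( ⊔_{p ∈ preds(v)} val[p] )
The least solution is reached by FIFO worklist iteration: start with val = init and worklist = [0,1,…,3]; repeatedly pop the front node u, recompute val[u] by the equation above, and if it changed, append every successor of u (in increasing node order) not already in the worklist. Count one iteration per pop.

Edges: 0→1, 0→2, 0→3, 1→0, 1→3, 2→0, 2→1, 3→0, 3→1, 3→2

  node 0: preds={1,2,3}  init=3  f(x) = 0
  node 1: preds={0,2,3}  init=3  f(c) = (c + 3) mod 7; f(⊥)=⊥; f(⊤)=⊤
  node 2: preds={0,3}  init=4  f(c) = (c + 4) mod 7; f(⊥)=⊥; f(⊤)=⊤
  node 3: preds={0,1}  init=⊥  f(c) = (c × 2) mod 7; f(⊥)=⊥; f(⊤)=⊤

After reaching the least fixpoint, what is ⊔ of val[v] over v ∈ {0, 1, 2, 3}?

⊤

Trace (7 dequeues):
  [1] u=0 | in ⊤ | out ⊤ | prev 3 | push {}
  [2] u=1 | in ⊤ | out ⊤ | prev 3 | push {0}
  [3] u=2 | in ⊤ | out ⊤ | prev 4 | push {1}
  [4] u=3 | in ⊤ | out ⊤ | prev ⊥ | push {2}
  [5] u=0 | in ⊤ | out ⊤ | ==
  [6] u=1 | in ⊤ | out ⊤ | ==
  [7] u=2 | in ⊤ | out ⊤ | ==

Converged values:
  [0] ⊤
  [1] ⊤
  [2] ⊤
  [3] ⊤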